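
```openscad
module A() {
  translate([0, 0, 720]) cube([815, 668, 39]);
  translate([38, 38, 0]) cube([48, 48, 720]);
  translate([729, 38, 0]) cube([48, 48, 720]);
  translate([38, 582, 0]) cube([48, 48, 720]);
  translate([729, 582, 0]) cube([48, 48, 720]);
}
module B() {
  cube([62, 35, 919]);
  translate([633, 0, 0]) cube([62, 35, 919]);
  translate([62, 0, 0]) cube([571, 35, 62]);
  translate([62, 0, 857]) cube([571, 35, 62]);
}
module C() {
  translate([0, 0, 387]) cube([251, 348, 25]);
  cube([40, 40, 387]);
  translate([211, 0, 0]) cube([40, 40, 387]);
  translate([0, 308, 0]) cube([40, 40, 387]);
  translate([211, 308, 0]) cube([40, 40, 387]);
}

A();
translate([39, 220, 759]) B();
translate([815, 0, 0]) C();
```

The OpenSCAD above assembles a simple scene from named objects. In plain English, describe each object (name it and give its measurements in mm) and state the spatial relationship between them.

A is a table with a 815×668 mm rectangular top, 39 mm thick, top surface at z = 759 mm, supported by four 48×48 mm square legs, each inset 38 mm from the nearest pair of top edges, running from the floor.

B is a picture frame with a 571×795 mm rectangular opening (x by z) and a uniform 62 mm border on every side. Frame depth is 35 mm along y. It is built from two vertical stiles running the full outside height and two horizontal rails spanning the gap between the stiles.

C is a four-legged stool. The seat is 251×348 mm, 25 mm thick, top at z = 412 mm. It stands on four square legs, each 40×40 mm in cross-section, from z = 0 to the seat underside, each flush with a corner of the seat.

The picture frame is on top of the table. The stool is against the table's +x side, with their −y faces flush.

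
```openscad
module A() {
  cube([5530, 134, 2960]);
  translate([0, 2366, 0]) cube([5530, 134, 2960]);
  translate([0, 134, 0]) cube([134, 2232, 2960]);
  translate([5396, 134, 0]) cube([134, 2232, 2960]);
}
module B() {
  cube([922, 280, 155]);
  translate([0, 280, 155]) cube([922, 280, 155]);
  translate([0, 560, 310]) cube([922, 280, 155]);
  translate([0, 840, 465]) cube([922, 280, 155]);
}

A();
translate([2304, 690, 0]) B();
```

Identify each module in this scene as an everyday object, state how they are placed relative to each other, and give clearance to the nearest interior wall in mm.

A is a house frame. B is a staircase. The staircase sits inside the house frame, centred. The clearance to the nearest interior wall is 556 mm.

Clearances: x = 2170, y = 556; minimum 556 mm.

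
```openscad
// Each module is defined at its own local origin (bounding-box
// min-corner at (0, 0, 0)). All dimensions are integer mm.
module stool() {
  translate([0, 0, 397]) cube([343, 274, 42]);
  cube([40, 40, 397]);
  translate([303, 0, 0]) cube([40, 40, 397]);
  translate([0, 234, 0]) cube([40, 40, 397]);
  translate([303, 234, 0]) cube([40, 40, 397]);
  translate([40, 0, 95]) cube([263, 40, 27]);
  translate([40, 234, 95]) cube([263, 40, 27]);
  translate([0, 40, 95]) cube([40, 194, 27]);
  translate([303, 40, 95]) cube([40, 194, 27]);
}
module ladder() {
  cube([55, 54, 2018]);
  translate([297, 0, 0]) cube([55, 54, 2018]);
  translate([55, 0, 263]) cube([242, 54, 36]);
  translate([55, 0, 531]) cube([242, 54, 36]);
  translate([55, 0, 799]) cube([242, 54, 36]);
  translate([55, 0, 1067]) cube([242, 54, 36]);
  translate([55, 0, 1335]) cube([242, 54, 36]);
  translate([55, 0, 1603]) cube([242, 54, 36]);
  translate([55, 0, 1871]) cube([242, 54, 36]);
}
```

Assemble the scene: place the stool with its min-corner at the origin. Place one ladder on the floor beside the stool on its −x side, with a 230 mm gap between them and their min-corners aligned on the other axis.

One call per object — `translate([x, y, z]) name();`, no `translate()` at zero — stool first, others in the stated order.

stool();
translate([-582, 0, 0]) ladder();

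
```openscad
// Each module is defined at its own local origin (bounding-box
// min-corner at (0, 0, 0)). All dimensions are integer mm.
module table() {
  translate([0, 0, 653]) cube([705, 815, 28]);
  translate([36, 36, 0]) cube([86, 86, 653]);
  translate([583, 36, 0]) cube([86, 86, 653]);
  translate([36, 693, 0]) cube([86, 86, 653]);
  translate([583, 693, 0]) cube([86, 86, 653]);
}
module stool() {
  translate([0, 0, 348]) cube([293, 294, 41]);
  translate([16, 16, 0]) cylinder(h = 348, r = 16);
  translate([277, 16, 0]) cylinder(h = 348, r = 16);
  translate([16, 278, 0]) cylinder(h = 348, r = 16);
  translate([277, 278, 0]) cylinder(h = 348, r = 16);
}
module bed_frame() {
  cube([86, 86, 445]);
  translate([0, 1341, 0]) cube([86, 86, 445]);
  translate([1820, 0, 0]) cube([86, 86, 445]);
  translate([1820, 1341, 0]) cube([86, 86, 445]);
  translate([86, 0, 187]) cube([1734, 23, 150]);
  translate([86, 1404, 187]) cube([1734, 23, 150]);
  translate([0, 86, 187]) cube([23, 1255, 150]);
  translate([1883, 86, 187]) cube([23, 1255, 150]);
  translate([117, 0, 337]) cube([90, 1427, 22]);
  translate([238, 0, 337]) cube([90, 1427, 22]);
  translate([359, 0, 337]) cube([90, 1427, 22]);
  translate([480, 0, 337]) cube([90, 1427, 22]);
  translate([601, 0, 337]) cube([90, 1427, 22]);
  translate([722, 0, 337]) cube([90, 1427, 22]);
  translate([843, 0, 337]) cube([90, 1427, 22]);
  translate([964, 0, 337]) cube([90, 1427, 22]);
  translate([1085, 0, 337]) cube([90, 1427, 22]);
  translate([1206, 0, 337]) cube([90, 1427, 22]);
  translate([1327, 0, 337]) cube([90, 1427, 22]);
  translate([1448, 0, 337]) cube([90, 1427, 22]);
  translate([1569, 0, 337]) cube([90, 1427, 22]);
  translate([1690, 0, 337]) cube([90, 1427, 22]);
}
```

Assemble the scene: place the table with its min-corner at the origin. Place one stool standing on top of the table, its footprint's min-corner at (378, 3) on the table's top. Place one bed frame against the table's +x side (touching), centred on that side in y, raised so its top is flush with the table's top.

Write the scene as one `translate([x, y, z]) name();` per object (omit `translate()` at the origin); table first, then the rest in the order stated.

table();
translate([378, 3, 681]) stool();
translate([705, -306, 236]) bed_frame();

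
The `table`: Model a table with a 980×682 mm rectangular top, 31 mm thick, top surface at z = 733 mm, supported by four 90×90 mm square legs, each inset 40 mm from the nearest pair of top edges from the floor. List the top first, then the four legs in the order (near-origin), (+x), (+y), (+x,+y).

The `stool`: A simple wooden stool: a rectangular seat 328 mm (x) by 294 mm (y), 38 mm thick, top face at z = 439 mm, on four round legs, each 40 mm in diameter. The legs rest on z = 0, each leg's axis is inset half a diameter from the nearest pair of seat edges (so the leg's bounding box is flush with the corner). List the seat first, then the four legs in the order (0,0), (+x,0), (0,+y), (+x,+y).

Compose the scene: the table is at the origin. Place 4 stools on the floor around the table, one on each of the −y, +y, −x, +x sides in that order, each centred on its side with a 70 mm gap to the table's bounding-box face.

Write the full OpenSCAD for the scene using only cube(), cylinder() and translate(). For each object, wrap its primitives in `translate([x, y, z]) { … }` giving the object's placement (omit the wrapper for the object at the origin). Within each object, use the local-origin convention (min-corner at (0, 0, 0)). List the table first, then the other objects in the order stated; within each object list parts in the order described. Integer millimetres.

translate([0, 0, 702]) cube([980, 682, 31]);
translate([40, 40, 0]) cube([90, 90, 702]);
translate([850, 40, 0]) cube([90, 90, 702]);
translate([40, 552, 0]) cube([90, 90, 702]);
translate([850, 552, 0]) cube([90, 90, 702]);
translate([326, -364, 0]) {
  translate([0, 0, 401]) cube([328, 294, 38]);
  translate([20, 20, 0]) cylinder(h = 401, r = 20);
  translate([308, 20, 0]) cylinder(h = 401, r = 20);
  translate([20, 274, 0]) cylinder(h = 401, r = 20);
  translate([308, 274, 0]) cylinder(h = 401, r = 20);
}
translate([326, 752, 0]) {
  translate([0, 0, 401]) cube([328, 294, 38]);
  translate([20, 20, 0]) cylinder(h = 401, r = 20);
  translate([308, 20, 0]) cylinder(h = 401, r = 20);
  translate([20, 274, 0]) cylinder(h = 401, r = 20);
  translate([308, 274, 0]) cylinder(h = 401, r = 20);
}
translate([-398, 194, 0]) {
  translate([0, 0, 401]) cube([328, 294, 38]);
  translate([20, 20, 0]) cylinder(h = 401, r = 20);
  translate([308, 20, 0]) cylinder(h = 401, r = 20);
  translate([20, 274, 0]) cylinder(h = 401, r = 20);
  translate([308, 274, 0]) cylinder(h = 401, r = 20);
}
translate([1050, 194, 0]) {
  translate([0, 0, 401]) cube([328, 294, 38]);
  translate([20, 20, 0]) cylinder(h = 401, r = 20);
  translate([308, 20, 0]) cylinder(h = 401, r = 20);
  translate([20, 274, 0]) cylinder(h = 401, r = 20);
  translate([308, 274, 0]) cylinder(h = 401, r = 20);
}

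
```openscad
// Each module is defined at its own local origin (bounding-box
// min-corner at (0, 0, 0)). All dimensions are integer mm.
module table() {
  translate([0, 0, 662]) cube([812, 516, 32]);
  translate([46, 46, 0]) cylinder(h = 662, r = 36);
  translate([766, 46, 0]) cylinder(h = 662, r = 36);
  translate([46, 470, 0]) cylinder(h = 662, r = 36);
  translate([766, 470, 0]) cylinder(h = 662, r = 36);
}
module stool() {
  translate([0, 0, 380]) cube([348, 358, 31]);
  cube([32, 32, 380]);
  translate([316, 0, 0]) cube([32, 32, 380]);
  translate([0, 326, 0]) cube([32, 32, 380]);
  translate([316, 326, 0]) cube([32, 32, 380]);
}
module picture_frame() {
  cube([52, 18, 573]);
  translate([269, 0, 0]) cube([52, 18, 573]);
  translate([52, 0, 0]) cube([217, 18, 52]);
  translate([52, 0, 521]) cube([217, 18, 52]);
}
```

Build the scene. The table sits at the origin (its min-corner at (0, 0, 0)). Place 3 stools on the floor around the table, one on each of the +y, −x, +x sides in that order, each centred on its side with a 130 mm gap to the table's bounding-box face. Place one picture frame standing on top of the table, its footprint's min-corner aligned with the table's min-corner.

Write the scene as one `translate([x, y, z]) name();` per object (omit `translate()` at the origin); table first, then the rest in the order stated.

table();
translate([232, 646, 0]) stool();
translate([-478, 79, 0]) stool();
translate([942, 79, 0]) stool();
translate([0, 0, 694]) picture_frame();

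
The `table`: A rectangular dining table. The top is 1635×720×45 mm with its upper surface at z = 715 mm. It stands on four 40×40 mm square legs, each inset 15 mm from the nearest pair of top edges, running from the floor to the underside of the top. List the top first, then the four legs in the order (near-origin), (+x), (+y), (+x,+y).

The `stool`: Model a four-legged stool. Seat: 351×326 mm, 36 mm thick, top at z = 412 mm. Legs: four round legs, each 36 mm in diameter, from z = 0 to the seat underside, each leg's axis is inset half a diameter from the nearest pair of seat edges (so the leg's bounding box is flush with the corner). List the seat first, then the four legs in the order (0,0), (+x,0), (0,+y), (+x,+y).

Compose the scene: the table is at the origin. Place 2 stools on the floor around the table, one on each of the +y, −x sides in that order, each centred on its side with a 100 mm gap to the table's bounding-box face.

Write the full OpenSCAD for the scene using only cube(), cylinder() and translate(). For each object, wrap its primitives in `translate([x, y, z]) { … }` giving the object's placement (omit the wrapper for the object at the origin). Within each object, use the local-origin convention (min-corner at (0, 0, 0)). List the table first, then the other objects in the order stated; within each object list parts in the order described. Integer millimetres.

translate([0, 0, 670]) cube([1635, 720, 45]);
translate([15, 15, 0]) cube([40, 40, 670]);
translate([1580, 15, 0]) cube([40, 40, 670]);
translate([15, 665, 0]) cube([40, 40, 670]);
translate([1580, 665, 0]) cube([40, 40, 670]);
translate([642, 820, 0]) {
  translate([0, 0, 376]) cube([351, 326, 36]);
  translate([18, 18, 0]) cylinder(h = 376, r = 18);
  translate([333, 18, 0]) cylinder(h = 376, r = 18);
  translate([18, 308, 0]) cylinder(h = 376, r = 18);
  translate([333, 308, 0]) cylinder(h = 376, r = 18);
}
translate([-451, 197, 0]) {
  translate([0, 0, 376]) cube([351, 326, 36]);
  translate([18, 18, 0]) cylinder(h = 376, r = 18);
  translate([333, 18, 0]) cylinder(h = 376, r = 18);
  translate([18, 308, 0]) cylinder(h = 376, r = 18);
  translate([333, 308, 0]) cylinder(h = 376, r = 18);
}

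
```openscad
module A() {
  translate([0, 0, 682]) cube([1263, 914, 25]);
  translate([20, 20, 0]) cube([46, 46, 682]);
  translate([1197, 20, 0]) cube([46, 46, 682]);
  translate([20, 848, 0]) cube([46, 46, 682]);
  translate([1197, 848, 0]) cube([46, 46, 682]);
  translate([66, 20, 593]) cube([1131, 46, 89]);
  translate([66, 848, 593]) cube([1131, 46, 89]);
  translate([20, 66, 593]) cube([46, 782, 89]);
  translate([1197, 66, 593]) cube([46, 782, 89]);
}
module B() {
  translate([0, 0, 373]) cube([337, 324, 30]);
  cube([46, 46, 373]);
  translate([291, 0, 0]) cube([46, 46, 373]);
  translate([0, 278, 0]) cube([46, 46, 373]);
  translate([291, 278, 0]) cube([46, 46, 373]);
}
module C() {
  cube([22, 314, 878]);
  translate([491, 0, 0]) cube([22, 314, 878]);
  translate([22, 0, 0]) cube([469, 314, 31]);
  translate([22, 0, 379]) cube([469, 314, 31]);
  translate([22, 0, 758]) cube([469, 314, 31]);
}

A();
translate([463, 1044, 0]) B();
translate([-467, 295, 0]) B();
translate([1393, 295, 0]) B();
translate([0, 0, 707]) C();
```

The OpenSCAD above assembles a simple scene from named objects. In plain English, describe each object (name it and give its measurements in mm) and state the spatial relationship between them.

A is a table with a 1263×914 mm rectangular top, 25 mm thick, top surface at z = 707 mm, supported by four 46×46 mm square legs, each inset 20 mm from the nearest pair of top edges, running from the floor. Four apron rails, 46 mm thick and 89 mm tall, run between adjacent legs with their top edges flush with the underside of the top and their outer faces flush with the legs' outer faces.

B is a simple wooden stool: a rectangular seat 337 mm (x) by 324 mm (y), 30 mm thick, top face at z = 403 mm, on four square legs, each 46×46 mm in cross-section. The legs rest on z = 0, each flush with a corner of the seat.

C is an open bookshelf. Two side panels, each 22 mm thick, 314 mm deep and 878 mm tall, stand 513 mm apart (outside-to-outside). Between them sit 3 shelves, each 31 mm thick and 314 mm deep, spanning the full gap between the sides. The bottom shelf rests on the floor (its underside at z = 0) and the clear gap between one shelf's top and the next shelf's underside is 348 mm.

Three stools sit around the table at the +y, −x, +x sides. The bookshelf is on top of the table.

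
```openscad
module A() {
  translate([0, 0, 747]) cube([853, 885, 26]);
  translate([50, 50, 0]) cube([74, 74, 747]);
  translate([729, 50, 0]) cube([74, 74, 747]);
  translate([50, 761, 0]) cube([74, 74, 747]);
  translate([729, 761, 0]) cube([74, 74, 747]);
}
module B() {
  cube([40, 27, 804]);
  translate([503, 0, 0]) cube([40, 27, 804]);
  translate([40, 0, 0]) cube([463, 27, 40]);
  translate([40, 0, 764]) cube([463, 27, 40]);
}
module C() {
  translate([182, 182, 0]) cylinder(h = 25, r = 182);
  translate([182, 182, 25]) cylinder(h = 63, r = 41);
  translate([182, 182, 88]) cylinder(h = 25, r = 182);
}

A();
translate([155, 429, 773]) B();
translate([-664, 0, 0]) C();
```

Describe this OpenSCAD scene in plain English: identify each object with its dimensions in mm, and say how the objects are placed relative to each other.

A is a table with a 853×885 mm rectangular top, 26 mm thick, top surface at z = 773 mm, supported by four 74×74 mm square legs, each inset 50 mm from the nearest pair of top edges, running from the floor.

B is a picture frame with a 463×724 mm rectangular opening (x by z) and a uniform 40 mm border on every side. Frame depth is 27 mm along y. It is built from two vertical stiles running the full outside height and two horizontal rails spanning the gap between the stiles.

C is a spool: two coaxial disc flanges of radius 182 mm and thickness 25 mm, joined by a core cylinder of radius 41 mm and height 63 mm. The lower flange rests on z = 0 and the three cylinders share a vertical axis.

The picture frame is on top of the table, centred. The spool is on the floor beside the table on its −x side.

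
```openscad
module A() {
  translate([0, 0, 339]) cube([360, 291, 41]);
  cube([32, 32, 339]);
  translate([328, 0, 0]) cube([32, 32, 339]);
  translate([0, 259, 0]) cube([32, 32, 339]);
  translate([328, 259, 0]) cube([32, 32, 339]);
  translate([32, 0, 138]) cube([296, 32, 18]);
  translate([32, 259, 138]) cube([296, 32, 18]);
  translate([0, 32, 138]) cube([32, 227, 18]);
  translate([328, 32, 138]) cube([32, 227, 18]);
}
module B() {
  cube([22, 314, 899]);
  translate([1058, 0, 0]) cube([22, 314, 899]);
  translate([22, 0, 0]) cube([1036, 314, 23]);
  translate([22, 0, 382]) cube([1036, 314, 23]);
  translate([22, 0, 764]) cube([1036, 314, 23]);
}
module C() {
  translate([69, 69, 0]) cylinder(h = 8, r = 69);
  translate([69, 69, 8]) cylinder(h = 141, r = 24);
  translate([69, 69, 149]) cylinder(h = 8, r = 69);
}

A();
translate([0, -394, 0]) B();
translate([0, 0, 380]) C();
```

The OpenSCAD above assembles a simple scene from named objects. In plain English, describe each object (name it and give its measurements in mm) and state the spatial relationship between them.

A is a four-legged stool. The seat is a 360×291×41 mm slab whose top surface is at z = 380 mm; four square legs, each 32×32 mm in cross-section, run from the floor (z = 0) to the underside of the seat, each flush with a corner of the seat. Four stretchers, 32 mm wide and 18 mm tall, connect adjacent legs with their undersides at z = 138 mm, each running between the inner faces of the legs it joins and aligned with the legs' outer faces on the other axis.

B is an open bookshelf. Two side panels, each 22 mm thick, 314 mm deep and 899 mm tall, stand 1080 mm apart (outside-to-outside). Between them sit 3 shelves, each 23 mm thick and 314 mm deep, spanning the full gap between the sides. The bottom shelf rests on the floor (its underside at z = 0) and the clear gap between one shelf's top and the next shelf's underside is 359 mm.

C is a spool: two coaxial disc flanges of radius 69 mm and thickness 8 mm, joined by a core cylinder of radius 24 mm and height 141 mm. The lower flange rests on z = 0 and the three cylinders share a vertical axis.

The bookshelf is on the floor beside the stool on its −y side. The spool is on top of the stool.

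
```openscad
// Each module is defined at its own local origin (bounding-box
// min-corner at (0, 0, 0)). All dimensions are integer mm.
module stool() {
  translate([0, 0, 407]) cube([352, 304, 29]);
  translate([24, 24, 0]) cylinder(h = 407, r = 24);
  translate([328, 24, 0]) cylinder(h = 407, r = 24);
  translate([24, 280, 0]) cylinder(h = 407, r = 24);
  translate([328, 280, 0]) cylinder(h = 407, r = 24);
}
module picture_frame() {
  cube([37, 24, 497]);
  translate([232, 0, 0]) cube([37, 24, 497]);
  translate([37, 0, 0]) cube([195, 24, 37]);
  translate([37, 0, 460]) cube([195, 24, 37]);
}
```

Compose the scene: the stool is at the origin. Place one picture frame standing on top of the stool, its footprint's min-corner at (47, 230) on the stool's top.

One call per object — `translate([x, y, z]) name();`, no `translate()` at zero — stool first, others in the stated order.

stool();
translate([47, 230, 436]) picture_frame();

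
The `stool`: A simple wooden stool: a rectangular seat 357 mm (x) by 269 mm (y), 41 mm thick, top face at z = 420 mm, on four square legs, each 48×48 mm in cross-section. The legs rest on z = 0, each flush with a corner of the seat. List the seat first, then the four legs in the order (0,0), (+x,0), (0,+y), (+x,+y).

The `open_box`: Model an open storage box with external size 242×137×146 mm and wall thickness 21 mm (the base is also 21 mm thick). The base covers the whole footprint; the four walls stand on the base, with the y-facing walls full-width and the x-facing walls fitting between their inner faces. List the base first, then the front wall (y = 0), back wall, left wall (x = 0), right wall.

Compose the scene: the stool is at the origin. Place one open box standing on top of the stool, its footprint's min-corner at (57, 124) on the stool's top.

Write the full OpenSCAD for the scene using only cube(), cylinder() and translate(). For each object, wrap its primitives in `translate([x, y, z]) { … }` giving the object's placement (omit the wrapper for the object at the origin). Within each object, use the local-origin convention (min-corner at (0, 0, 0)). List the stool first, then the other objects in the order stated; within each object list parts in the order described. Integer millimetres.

translate([0, 0, 379]) cube([357, 269, 41]);
cube([48, 48, 379]);
translate([309, 0, 0]) cube([48, 48, 379]);
translate([0, 221, 0]) cube([48, 48, 379]);
translate([309, 221, 0]) cube([48, 48, 379]);
translate([57, 124, 420]) {
  cube([242, 137, 21]);
  translate([0, 0, 21]) cube([242, 21, 125]);
  translate([0, 116, 21]) cube([242, 21, 125]);
  translate([0, 21, 21]) cube([21, 95, 125]);
  translate([221, 21, 21]) cube([21, 95, 125]);
}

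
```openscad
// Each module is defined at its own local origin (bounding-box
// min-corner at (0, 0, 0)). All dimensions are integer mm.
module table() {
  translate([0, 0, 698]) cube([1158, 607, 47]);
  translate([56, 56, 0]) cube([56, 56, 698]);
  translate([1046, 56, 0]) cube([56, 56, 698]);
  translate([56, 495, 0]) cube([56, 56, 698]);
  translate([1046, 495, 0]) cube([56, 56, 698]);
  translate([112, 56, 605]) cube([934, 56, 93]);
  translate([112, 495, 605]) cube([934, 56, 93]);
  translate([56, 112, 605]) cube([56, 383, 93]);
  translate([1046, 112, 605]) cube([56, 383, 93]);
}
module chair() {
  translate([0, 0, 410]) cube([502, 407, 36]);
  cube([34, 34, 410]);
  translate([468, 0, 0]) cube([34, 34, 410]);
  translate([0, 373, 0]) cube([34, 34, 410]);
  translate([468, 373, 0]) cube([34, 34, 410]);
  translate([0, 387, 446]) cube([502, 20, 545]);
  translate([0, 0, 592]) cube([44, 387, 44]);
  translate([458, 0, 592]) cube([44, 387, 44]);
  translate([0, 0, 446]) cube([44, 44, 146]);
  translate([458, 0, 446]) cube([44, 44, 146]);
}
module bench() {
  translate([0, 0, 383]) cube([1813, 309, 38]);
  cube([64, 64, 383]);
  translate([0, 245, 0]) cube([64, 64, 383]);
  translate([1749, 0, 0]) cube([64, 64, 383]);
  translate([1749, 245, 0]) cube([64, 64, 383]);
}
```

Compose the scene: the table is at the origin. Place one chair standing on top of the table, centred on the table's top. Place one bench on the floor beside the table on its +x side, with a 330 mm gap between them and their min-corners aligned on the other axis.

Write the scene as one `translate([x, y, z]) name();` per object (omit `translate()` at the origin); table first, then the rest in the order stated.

table();
translate([328, 100, 745]) chair();
translate([1488, 0, 0]) bench();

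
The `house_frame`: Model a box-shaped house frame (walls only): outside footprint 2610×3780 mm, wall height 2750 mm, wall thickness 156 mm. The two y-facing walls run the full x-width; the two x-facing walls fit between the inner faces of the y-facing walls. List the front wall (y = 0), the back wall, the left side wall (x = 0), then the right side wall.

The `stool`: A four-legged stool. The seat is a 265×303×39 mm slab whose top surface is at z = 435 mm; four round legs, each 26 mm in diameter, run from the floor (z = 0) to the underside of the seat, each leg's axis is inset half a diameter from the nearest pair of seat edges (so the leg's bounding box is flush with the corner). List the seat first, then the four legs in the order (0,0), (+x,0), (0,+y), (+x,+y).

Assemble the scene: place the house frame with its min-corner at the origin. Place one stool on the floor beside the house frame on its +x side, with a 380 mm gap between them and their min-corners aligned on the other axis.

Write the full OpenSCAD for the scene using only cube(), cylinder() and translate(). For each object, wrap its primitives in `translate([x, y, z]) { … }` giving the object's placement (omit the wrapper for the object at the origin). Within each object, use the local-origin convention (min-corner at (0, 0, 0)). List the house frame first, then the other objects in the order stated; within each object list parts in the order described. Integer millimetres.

cube([2610, 156, 2750]);
translate([0, 3624, 0]) cube([2610, 156, 2750]);
translate([0, 156, 0]) cube([156, 3468, 2750]);
translate([2454, 156, 0]) cube([156, 3468, 2750]);
translate([2990, 0, 0]) {
  translate([0, 0, 396]) cube([265, 303, 39]);
  translate([13, 13, 0]) cylinder(h = 396, r = 13);
  translate([252, 13, 0]) cylinder(h = 396, r = 13);
  translate([13, 290, 0]) cylinder(h = 396, r = 13);
  translate([252, 290, 0]) cylinder(h = 396, r = 13);
}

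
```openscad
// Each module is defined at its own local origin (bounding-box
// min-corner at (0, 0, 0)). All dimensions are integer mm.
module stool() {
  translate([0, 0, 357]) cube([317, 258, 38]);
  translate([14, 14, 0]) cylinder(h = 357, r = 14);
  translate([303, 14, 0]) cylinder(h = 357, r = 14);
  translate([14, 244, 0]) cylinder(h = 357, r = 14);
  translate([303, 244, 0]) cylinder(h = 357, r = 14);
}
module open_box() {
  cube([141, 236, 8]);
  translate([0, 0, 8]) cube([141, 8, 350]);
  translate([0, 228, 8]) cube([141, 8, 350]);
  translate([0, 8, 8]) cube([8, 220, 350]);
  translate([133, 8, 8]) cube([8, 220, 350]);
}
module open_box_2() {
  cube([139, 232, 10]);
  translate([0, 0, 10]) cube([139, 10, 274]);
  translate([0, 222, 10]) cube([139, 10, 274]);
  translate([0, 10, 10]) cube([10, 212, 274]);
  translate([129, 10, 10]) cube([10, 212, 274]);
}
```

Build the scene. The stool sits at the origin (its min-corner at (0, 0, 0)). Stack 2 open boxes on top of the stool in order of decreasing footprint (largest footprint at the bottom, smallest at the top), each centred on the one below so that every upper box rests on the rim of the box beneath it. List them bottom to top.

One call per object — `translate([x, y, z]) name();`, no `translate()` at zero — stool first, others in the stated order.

stool();
translate([88, 11, 395]) open_box();
translate([89, 13, 753]) open_box_2();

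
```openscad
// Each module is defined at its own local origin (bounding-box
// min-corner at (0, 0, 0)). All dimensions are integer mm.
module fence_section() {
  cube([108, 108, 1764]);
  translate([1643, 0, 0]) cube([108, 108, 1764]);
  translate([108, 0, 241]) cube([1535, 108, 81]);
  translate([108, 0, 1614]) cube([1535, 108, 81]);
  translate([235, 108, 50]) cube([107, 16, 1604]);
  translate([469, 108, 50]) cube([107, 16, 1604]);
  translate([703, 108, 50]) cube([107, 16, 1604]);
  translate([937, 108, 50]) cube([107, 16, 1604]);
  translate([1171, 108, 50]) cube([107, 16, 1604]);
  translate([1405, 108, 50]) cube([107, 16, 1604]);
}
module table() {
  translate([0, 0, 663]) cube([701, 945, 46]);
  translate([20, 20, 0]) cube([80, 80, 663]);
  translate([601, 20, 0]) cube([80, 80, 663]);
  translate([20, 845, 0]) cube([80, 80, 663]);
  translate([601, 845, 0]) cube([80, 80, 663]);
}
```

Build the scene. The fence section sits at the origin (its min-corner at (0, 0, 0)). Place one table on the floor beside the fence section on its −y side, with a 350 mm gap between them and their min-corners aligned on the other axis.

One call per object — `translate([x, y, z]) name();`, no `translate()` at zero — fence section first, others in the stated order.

fence_section();
translate([0, -1295, 0]) table();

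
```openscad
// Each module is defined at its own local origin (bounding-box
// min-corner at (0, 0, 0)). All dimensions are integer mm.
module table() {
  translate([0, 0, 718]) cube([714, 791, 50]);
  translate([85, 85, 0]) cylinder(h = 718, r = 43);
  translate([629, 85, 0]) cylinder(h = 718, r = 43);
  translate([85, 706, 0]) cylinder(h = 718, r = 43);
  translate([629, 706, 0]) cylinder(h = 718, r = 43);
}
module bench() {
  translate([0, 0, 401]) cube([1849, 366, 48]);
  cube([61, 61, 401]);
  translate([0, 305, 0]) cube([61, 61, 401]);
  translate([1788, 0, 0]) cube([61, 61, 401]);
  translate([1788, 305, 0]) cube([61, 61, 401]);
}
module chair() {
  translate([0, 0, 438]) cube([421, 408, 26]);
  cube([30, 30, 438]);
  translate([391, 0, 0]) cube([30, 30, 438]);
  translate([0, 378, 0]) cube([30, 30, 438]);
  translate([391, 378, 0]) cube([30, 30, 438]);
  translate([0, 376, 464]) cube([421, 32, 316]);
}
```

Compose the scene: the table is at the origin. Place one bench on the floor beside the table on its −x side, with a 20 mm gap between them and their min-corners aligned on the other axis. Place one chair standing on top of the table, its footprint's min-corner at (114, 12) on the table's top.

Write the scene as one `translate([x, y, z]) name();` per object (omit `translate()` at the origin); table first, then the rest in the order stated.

table();
translate([-1869, 0, 0]) bench();
translate([114, 12, 768]) chair();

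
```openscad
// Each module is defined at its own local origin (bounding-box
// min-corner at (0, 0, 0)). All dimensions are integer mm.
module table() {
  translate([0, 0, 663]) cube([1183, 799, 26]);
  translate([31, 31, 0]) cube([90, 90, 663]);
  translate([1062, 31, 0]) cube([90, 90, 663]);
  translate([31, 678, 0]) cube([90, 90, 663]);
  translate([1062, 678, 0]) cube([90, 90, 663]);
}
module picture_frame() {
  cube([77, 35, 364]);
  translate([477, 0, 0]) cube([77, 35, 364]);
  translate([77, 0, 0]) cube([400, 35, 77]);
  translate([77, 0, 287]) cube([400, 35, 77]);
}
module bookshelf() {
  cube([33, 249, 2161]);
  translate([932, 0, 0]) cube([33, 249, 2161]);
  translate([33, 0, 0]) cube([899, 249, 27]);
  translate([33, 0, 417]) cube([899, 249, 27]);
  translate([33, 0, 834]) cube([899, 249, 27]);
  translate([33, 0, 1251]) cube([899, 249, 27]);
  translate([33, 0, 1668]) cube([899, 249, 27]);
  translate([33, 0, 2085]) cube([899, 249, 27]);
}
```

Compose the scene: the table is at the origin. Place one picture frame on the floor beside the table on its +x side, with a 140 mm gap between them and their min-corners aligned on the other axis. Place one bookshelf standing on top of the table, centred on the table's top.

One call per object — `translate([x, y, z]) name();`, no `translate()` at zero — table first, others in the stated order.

table();
translate([1323, 0, 0]) picture_frame();
translate([109, 275, 689]) bookshelf();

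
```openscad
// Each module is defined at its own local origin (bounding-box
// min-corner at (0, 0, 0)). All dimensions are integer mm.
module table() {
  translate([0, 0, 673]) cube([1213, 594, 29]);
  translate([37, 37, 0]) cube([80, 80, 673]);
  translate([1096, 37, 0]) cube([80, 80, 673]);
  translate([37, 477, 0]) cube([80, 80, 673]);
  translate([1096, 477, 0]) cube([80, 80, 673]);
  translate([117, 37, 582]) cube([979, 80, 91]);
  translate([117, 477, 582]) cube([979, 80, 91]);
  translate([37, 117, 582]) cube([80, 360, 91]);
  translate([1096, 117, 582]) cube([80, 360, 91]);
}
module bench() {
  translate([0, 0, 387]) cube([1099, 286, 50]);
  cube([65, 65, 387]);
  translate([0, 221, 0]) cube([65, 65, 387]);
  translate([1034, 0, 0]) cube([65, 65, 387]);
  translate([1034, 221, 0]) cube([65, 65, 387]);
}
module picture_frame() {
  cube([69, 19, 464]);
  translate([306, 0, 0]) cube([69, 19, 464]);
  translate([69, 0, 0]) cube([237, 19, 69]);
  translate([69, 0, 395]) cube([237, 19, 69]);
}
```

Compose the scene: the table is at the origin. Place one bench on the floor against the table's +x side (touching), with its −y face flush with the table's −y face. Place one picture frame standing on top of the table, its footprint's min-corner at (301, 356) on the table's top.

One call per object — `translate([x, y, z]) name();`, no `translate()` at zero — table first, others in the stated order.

table();
translate([1213, 0, 0]) bench();
translate([301, 356, 702]) picture_frame();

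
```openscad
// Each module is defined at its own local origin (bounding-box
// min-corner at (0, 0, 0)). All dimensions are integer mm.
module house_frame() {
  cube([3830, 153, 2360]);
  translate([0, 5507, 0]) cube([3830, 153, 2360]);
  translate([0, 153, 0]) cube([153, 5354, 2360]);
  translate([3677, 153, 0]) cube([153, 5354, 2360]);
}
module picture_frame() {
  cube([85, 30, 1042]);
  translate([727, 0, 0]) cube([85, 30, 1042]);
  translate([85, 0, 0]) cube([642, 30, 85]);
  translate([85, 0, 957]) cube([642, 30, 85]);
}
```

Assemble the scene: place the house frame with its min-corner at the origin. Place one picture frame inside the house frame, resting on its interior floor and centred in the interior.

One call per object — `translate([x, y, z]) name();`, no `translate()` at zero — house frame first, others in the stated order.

house_frame();
translate([1509, 2815, 0]) picture_frame();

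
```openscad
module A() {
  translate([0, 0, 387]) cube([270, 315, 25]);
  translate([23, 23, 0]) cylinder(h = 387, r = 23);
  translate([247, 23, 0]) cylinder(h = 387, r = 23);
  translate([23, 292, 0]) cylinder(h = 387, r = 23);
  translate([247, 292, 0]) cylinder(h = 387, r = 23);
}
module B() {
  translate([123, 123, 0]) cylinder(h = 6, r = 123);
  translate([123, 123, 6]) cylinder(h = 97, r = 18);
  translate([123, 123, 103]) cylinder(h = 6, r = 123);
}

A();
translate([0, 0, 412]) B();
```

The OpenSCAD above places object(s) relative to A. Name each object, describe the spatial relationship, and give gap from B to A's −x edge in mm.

A is a stool. B is a spool. The spool is on top of the stool. The gap from the spool to the stool's −x edge is 0 mm.

The spool's min-x is at 0; the stool's min-x is 0; gap = 0 mm.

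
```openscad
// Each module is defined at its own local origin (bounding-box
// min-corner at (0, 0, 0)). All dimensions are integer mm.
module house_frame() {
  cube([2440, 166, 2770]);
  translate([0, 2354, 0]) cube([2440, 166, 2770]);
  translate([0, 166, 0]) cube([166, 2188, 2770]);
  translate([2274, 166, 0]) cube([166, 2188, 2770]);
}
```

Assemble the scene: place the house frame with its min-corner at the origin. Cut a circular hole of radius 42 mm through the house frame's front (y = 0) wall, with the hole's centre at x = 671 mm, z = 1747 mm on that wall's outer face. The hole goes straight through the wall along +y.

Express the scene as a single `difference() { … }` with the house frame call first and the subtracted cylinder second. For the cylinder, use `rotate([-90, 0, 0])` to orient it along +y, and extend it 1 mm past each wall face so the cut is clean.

difference() {
  house_frame();
  translate([671, -1, 1747]) rotate([-90, 0, 0]) cylinder(h = 168, r = 42);
}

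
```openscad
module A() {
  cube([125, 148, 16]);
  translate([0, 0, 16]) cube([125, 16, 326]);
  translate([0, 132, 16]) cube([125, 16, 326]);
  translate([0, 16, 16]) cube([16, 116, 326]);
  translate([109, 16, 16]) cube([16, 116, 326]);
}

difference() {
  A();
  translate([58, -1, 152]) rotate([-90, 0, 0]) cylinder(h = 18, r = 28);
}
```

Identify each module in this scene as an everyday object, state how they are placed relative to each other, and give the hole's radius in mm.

The subtracted cylinder has r = 28 mm.

A is an open box. The open box has a circular hole through its front wall. The hole's radius is 28 mm.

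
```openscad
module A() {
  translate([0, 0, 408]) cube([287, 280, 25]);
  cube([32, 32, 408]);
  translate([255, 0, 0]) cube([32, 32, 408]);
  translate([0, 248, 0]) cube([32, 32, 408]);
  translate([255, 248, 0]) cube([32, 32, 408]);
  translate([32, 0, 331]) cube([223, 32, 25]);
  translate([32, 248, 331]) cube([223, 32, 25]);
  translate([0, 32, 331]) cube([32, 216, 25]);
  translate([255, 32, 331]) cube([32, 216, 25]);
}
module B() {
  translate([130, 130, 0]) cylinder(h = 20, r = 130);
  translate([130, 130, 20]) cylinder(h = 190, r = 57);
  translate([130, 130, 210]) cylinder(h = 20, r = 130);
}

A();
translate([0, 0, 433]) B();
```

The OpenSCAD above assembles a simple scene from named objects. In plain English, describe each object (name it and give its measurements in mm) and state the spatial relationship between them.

A is a four-legged stool. The seat is a 287×280×25 mm slab whose top surface is at z = 433 mm; four square legs, each 32×32 mm in cross-section, run from the floor (z = 0) to the underside of the seat, each flush with a corner of the seat. Four stretchers, 32 mm wide and 25 mm tall, connect adjacent legs with their undersides at z = 331 mm, each running between the inner faces of the legs it joins and aligned with the legs' outer faces on the other axis.

B is a spool: two coaxial disc flanges of radius 130 mm and thickness 20 mm, joined by a core cylinder of radius 57 mm and height 190 mm. The lower flange rests on z = 0 and the three cylinders share a vertical axis.

The spool is on top of the stool.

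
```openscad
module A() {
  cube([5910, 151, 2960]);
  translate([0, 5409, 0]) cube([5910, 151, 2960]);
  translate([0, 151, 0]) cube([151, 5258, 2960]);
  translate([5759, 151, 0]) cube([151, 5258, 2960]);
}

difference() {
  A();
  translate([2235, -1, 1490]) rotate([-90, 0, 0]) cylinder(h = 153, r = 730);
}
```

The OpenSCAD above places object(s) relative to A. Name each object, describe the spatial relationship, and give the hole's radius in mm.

A is a house frame. The house frame has a circular hole through its front wall. The hole's radius is 730 mm.

The subtracted cylinder has r = 730 mm.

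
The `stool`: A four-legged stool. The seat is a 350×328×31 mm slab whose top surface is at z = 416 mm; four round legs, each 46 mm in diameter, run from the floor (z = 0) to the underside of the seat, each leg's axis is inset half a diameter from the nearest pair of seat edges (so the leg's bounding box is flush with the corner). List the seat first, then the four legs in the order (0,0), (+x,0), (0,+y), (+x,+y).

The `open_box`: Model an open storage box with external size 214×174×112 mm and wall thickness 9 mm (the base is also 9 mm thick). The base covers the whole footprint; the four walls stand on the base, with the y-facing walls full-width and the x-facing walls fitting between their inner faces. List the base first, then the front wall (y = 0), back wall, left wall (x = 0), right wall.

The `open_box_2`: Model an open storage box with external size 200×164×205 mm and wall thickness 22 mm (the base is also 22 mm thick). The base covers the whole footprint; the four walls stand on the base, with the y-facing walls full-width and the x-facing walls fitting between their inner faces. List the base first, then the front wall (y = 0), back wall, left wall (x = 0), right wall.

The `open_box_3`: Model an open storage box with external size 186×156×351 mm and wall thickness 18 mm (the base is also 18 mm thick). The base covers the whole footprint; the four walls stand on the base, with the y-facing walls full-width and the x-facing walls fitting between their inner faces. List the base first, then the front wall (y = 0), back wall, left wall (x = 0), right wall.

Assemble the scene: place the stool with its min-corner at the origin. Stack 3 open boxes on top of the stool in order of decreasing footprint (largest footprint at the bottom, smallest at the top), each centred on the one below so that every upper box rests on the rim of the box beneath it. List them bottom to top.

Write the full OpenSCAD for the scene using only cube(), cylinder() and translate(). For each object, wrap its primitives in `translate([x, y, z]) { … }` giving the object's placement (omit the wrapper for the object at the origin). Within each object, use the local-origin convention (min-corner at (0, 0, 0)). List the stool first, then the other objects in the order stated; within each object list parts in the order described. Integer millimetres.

translate([0, 0, 385]) cube([350, 328, 31]);
translate([23, 23, 0]) cylinder(h = 385, r = 23);
translate([327, 23, 0]) cylinder(h = 385, r = 23);
translate([23, 305, 0]) cylinder(h = 385, r = 23);
translate([327, 305, 0]) cylinder(h = 385, r = 23);
translate([68, 77, 416]) {
  cube([214, 174, 9]);
  translate([0, 0, 9]) cube([214, 9, 103]);
  translate([0, 165, 9]) cube([214, 9, 103]);
  translate([0, 9, 9]) cube([9, 156, 103]);
  translate([205, 9, 9]) cube([9, 156, 103]);
}
translate([75, 82, 528]) {
  cube([200, 164, 22]);
  translate([0, 0, 22]) cube([200, 22, 183]);
  translate([0, 142, 22]) cube([200, 22, 183]);
  translate([0, 22, 22]) cube([22, 120, 183]);
  translate([178, 22, 22]) cube([22, 120, 183]);
}
translate([82, 86, 733]) {
  cube([186, 156, 18]);
  translate([0, 0, 18]) cube([186, 18, 333]);
  translate([0, 138, 18]) cube([186, 18, 333]);
  translate([0, 18, 18]) cube([18, 120, 333]);
  translate([168, 18, 18]) cube([18, 120, 333]);
}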